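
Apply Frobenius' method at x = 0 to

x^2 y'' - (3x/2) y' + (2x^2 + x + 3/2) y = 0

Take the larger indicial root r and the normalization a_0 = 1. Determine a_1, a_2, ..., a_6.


Write in Frobenius form y'' + (p(x)/x) y' + (q(x)/x^2) y = 0:
  p(x) = -3/2,  q(x) = 2x^2 + x + 3/2.
Indicial equation: r(r-1) + (-3/2) r + (3/2) = 0 -> roots r_1 = 3/2, r_2 = 1.
Take r = r_1 = 3/2. Let y(x) = x^r sum_{n>=0} a_n x^n with a_0 = 1.
Substitute y = x^r sum a_n x^n and match x^{r+n}. The recurrence is
  D(n) a_n + 1 a_{n-1} + 2 a_{n-2} = 0,  where D(n) = (r+n)(r+n-1) + (-3/2)(r+n) + (3/2).
  a_n = [-1 a_{n-1} - 2 a_{n-2}] / D(n).
Since the indicial polynomial factors as (r - r_1)(r - r_2), D(n) = (r_1 + n - r_1)(r_1 + n - r_2) = n(n + 1/2).
Evaluating step by step (a_0 = 1):
  n = 1: D(1) = 1(1 + 1/2) = 3/2; numerator = -1(1) = -1; a_1 = (-1)/(3/2) = -2/3
  n = 2: D(2) = 2(2 + 1/2) = 5; numerator = -1(-2/3) - 2(1) = -4/3; a_2 = (-4/3)/(5) = -4/15
  n = 3: D(3) = 3(3 + 1/2) = 21/2; numerator = -1(-4/15) - 2(-2/3) = 8/5; a_3 = (8/5)/(21/2) = 16/105
  n = 4: D(4) = 4(4 + 1/2) = 18; numerator = -1(16/105) - 2(-4/15) = 8/21; a_4 = (8/21)/(18) = 4/189
  n = 5: D(5) = 5(5 + 1/2) = 55/2; numerator = -1(4/189) - 2(16/105) = -44/135; a_5 = (-44/135)/(55/2) = -8/675
  n = 6: D(6) = 6(6 + 1/2) = 39; numerator = -1(-8/675) - 2(4/189) = -16/525; a_6 = (-16/525)/(39) = -16/20475

r = 3/2; a_0 = 1; a_1 = -2/3; a_2 = -4/15; a_3 = 16/105; a_4 = 4/189; a_5 = -8/675; a_6 = -16/20475


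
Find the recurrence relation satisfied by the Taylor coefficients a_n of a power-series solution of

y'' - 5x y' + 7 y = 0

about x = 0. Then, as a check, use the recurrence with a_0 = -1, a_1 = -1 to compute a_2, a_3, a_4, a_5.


Substitute y = sum_n a_n x^n.
y''(x) has coefficient (n+2)(n+1) a_{n+2} at x^n;
-5 x y'(x) has coefficient -5 n a_n at x^n (shift);
7 y(x) has coefficient 7 a_n at x^n.
Matching x^n: (n+2)(n+1) a_{n+2} + (-5n + 7) a_n = 0.
Thus a_{n+2} = (5n - 7) / ((n+1)(n+2)) * a_n.

Check with a_0 = -1, a_1 = -1 (apply the recurrence for n = 0, 1, 2, 3): a_0 = -1, a_1 = -1, a_2 = 7/2, a_3 = 1/3, a_4 = 7/8, a_5 = 2/15.

a_(n+2) = (5n - 7) / ((n+1)(n+2)) * a_n; check: a_0 = -1, a_1 = -1, a_2 = 7/2, a_3 = 1/3, a_4 = 7/8, a_5 = 2/15


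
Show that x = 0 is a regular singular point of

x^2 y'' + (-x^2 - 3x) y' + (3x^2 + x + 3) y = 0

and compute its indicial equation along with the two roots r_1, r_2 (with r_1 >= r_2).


Divide by x^2 to reach normal form y'' + P_1(x) y' + P_2(x) y = 0 with P_1(x) = -1 - 3/x and P_2(x) = 3 + 1/x + 3/x^2.
x = 0 is a singular point because the y'-coefficient -1 - 3/x has a pole at x = 0 and the y-coefficient 3 + 1/x + 3/x^2 has a pole at x = 0.
It is a regular singular point because x P_1(x) = p(x) = -x - 3 and x^2 P_2(x) = q(x) = 3x^2 + x + 3 are polynomials, hence analytic at x = 0.
p(0) = -3,  q(0) = 3.
Indicial equation: r(r-1) + p(0) r + q(0) = 0, i.e. r^2 + (p(0) - 1) r + q(0) = 0, i.e. r^2 - 4 r + 3 = 0.
Discriminant: (-4)^2 - 4(3) = 4, so r = (4 ± 2)/2.
Solving: r_1 = 3, r_2 = 1.

indicial: r^2 - 4 r + 3 = 0; roots r_1 = 3, r_2 = 1


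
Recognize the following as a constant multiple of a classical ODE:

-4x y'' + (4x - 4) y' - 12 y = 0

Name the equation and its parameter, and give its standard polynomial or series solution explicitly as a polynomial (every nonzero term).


All three coefficients share the factor -4; dividing through by -4 gives  x y'' + (1 - x) y' + 3 y = 0.
This matches the Laguerre equation x y'' + (1 - x) y' + n y = 0 with n = 3; the polynomial solution is L_3(x).
With y = sum_k a_k x^k, matching x^k gives (k+1)k a_{k+1} + (k+1) a_{k+1} - k a_k + n a_k = 0, i.e. (k+1)^2 a_{k+1} = (k - n) a_k = (k - 3) a_k. The right side vanishes at k = 3, so the series terminates at degree 3.
Standard normalization L_n(0) = 1 gives a_0 = 1. Work upward with a_{k+1} = (k - 3) a_k / (k+1)^2:
  a_1 = (0 - 3)(1) / 1^2 = -3/1 = -3
  a_2 = (1 - 3)(-3) / 2^2 = 6/4 = 3/2
  a_3 = (2 - 3)(3/2) / 3^2 = (-3/2)/9 = -1/6
Hence L_3(x) = -x^3/6 + 3 x^2/2 - 3 x + 1.

L_3(x); series = -x^3/6 + 3 x^2/2 - 3 x + 1


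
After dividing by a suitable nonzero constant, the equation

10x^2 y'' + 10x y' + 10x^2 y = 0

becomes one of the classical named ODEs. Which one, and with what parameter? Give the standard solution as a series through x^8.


All three coefficients share the factor 10; dividing through by 10 gives  x^2 y'' + x y' + x^2 y = 0.
This matches the Bessel equation x^2 y'' + x y' + (x^2 - nu^2) y = 0 with nu^2 = 0, so nu = 0; the solution bounded at x = 0 is J_0(x).
Frobenius at x = 0: indicial roots ±nu; for r = nu the recurrence k(k + 2nu) c_k = -c_{k-2} gives the standard series J_nu(x) = sum_{k>=0} (-1)^k / (k! (k+nu)!) (x/2)^(2k+nu). Evaluate the first 5 terms:
  k = 0: (-1)^0 / (0! * 0! * 2^0) x^0 = 1/(1*1*1) x^0 = (1) x^0
  k = 1: (-1)^1 / (1! * 1! * 2^2) x^2 = -1/(1*1*4) x^2 = (-1/4) x^2
  k = 2: (-1)^2 / (2! * 2! * 2^4) x^4 = 1/(2*2*16) x^4 = (1/64) x^4
  k = 3: (-1)^3 / (3! * 3! * 2^6) x^6 = -1/(6*6*64) x^6 = (-1/2304) x^6
  k = 4: (-1)^4 / (4! * 4! * 2^8) x^8 = 1/(24*24*256) x^8 = (1/147456) x^8
Hence J_0(x) = x^8/147456 - x^6/2304 + x^4/64 - x^2/4 + 1 + ....

J_0(x); series = x^8/147456 - x^6/2304 + x^4/64 - x^2/4 + 1


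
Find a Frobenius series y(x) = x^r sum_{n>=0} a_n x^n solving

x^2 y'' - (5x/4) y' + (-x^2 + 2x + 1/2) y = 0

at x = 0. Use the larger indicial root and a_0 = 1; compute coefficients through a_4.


Write in Frobenius form y'' + (p(x)/x) y' + (q(x)/x^2) y = 0:
  p(x) = -5/4,  q(x) = -x^2 + 2x + 1/2.
Indicial equation: r(r-1) + (-5/4) r + (1/2) = 0 -> roots r_1 = 2, r_2 = 1/4.
Take r = r_1 = 2. Let y(x) = x^r sum_{n>=0} a_n x^n with a_0 = 1.
Substitute y = x^r sum a_n x^n and match x^{r+n}. The recurrence is
  D(n) a_n + 2 a_{n-1} - 1 a_{n-2} = 0,  where D(n) = (r+n)(r+n-1) + (-5/4)(r+n) + (1/2).
  a_n = [-2 a_{n-1} + 1 a_{n-2}] / D(n).
Since the indicial polynomial factors as (r - r_1)(r - r_2), D(n) = (r_1 + n - r_1)(r_1 + n - r_2) = n(n + 7/4).
Evaluating step by step (a_0 = 1):
  n = 1: D(1) = 1(1 + 7/4) = 11/4; numerator = -2(1) = -2; a_1 = (-2)/(11/4) = -8/11
  n = 2: D(2) = 2(2 + 7/4) = 15/2; numerator = -2(-8/11) + 1(1) = 27/11; a_2 = (27/11)/(15/2) = 18/55
  n = 3: D(3) = 3(3 + 7/4) = 57/4; numerator = -2(18/55) + 1(-8/11) = -76/55; a_3 = (-76/55)/(57/4) = -16/165
  n = 4: D(4) = 4(4 + 7/4) = 23; numerator = -2(-16/165) + 1(18/55) = 86/165; a_4 = (86/165)/(23) = 86/3795

r = 2; a_0 = 1; a_1 = -8/11; a_2 = 18/55; a_3 = -16/165; a_4 = 86/3795


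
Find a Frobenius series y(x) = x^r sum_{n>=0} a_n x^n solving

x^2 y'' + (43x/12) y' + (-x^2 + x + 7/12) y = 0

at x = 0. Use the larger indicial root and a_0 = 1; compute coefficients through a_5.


Write in Frobenius form y'' + (p(x)/x) y' + (q(x)/x^2) y = 0:
  p(x) = 43/12,  q(x) = -x^2 + x + 7/12.
Indicial equation: r(r-1) + (43/12) r + (7/12) = 0 -> roots r_1 = -1/4, r_2 = -7/3.
Take r = r_1 = -1/4. Let y(x) = x^r sum_{n>=0} a_n x^n with a_0 = 1.
Substitute y = x^r sum a_n x^n and match x^{r+n}. The recurrence is
  D(n) a_n + 1 a_{n-1} - 1 a_{n-2} = 0,  where D(n) = (r+n)(r+n-1) + (43/12)(r+n) + (7/12).
  a_n = [-1 a_{n-1} + 1 a_{n-2}] / D(n).
Since the indicial polynomial factors as (r - r_1)(r - r_2), D(n) = (r_1 + n - r_1)(r_1 + n - r_2) = n(n + 25/12).
Evaluating step by step (a_0 = 1):
  n = 1: D(1) = 1(1 + 25/12) = 37/12; numerator = -1(1) = -1; a_1 = (-1)/(37/12) = -12/37
  n = 2: D(2) = 2(2 + 25/12) = 49/6; numerator = -1(-12/37) + 1(1) = 49/37; a_2 = (49/37)/(49/6) = 6/37
  n = 3: D(3) = 3(3 + 25/12) = 61/4; numerator = -1(6/37) + 1(-12/37) = -18/37; a_3 = (-18/37)/(61/4) = -72/2257
  n = 4: D(4) = 4(4 + 25/12) = 73/3; numerator = -1(-72/2257) + 1(6/37) = 438/2257; a_4 = (438/2257)/(73/3) = 18/2257
  n = 5: D(5) = 5(5 + 25/12) = 425/12; numerator = -1(18/2257) + 1(-72/2257) = -90/2257; a_5 = (-90/2257)/(425/12) = -216/191845

r = -1/4; a_0 = 1; a_1 = -12/37; a_2 = 6/37; a_3 = -72/2257; a_4 = 18/2257; a_5 = -216/191845


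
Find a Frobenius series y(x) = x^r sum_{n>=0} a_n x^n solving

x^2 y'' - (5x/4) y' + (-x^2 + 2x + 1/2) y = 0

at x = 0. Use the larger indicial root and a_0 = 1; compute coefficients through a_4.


Write in Frobenius form y'' + (p(x)/x) y' + (q(x)/x^2) y = 0:
  p(x) = -5/4,  q(x) = -x^2 + 2x + 1/2.
Indicial equation: r(r-1) + (-5/4) r + (1/2) = 0 -> roots r_1 = 2, r_2 = 1/4.
Take r = r_1 = 2. Let y(x) = x^r sum_{n>=0} a_n x^n with a_0 = 1.
Substitute y = x^r sum a_n x^n and match x^{r+n}. The recurrence is
  D(n) a_n + 2 a_{n-1} - 1 a_{n-2} = 0,  where D(n) = (r+n)(r+n-1) + (-5/4)(r+n) + (1/2).
  a_n = [-2 a_{n-1} + 1 a_{n-2}] / D(n).
Since the indicial polynomial factors as (r - r_1)(r - r_2), D(n) = (r_1 + n - r_1)(r_1 + n - r_2) = n(n + 7/4).
Evaluating step by step (a_0 = 1):
  n = 1: D(1) = 1(1 + 7/4) = 11/4; numerator = -2(1) = -2; a_1 = (-2)/(11/4) = -8/11
  n = 2: D(2) = 2(2 + 7/4) = 15/2; numerator = -2(-8/11) + 1(1) = 27/11; a_2 = (27/11)/(15/2) = 18/55
  n = 3: D(3) = 3(3 + 7/4) = 57/4; numerator = -2(18/55) + 1(-8/11) = -76/55; a_3 = (-76/55)/(57/4) = -16/165
  n = 4: D(4) = 4(4 + 7/4) = 23; numerator = -2(-16/165) + 1(18/55) = 86/165; a_4 = (86/165)/(23) = 86/3795

r = 2; a_0 = 1; a_1 = -8/11; a_2 = 18/55; a_3 = -16/165; a_4 = 86/3795


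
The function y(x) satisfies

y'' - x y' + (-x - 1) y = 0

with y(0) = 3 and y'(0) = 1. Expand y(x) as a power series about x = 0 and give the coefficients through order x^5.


Ansatz: y(x) = sum_{n>=0} a_n x^n, so y'(x) = sum_{n>=1} n a_n x^(n-1) and y''(x) = sum_{n>=2} n(n-1) a_n x^(n-2).
Substitute into P(x) y'' + Q(x) y' + R(x) y = 0 with P(x) = 1, Q(x) = -x, R(x) = -x - 1, and match powers of x.
Initial conditions: a_0 = 3, a_1 = 1.
Setting the coefficient of each power of x to zero and solving order by order (substituting the coefficients already found):
  x^0: 2 a_2 - a_0 = 0  ->  2 a_2 = a_0 = 3  ->  a_2 = 3/2
  x^1: 6 a_3 - 2 a_1 - a_0 = 0  ->  6 a_3 = 2 a_1 + a_0 = 5  ->  a_3 = 5/6
  x^2: 12 a_4 - 3 a_2 - a_1 = 0  ->  12 a_4 = 3 a_2 + a_1 = 11/2  ->  a_4 = 11/24
  x^3: 20 a_5 - 4 a_3 - a_2 = 0  ->  20 a_5 = 4 a_3 + a_2 = 29/6  ->  a_5 = 29/120
Truncated series: y(x) = 3 + x + (3/2) x^2 + (5/6) x^3 + (11/24) x^4 + (29/120) x^5 + O(x^6).

a_0 = 3; a_1 = 1; a_2 = 3/2; a_3 = 5/6; a_4 = 11/24; a_5 = 29/120


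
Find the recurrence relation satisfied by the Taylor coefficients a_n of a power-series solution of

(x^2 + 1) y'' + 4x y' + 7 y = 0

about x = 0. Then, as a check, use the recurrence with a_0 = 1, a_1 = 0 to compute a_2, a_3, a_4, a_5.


Substitute y = sum_n a_n x^n.
(1 + 1 x^2) y'' contributes (n+2)(n+1) a_{n+2} + n(n-1) a_n at x^n.
4 x y'(x) contributes 4 n a_n at x^n.
7 y(x) contributes 7 a_n at x^n.
Matching x^n: (n+2)(n+1) a_{n+2} + (n(n-1) + 4 n + 7) a_n = 0.
Thus a_{n+2} = (-n(n-1) - 4 n - 7) / ((n+1)(n+2)) * a_n.

Check with a_0 = 1, a_1 = 0 (apply the recurrence for n = 0, 1, 2, 3): a_0 = 1, a_1 = 0, a_2 = -7/2, a_3 = 0, a_4 = 119/24, a_5 = 0.

a_(n+2) = (-n(n-1) - 4 n - 7) / ((n+1)(n+2)) * a_n; check: a_0 = 1, a_1 = 0, a_2 = -7/2, a_3 = 0, a_4 = 119/24, a_5 = 0


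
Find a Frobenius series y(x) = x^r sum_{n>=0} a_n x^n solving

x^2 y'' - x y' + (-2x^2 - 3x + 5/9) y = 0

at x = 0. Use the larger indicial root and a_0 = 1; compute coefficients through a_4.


Write in Frobenius form y'' + (p(x)/x) y' + (q(x)/x^2) y = 0:
  p(x) = -1,  q(x) = -2x^2 - 3x + 5/9.
Indicial equation: r(r-1) + (-1) r + (5/9) = 0 -> roots r_1 = 5/3, r_2 = 1/3.
Take r = r_1 = 5/3. Let y(x) = x^r sum_{n>=0} a_n x^n with a_0 = 1.
Substitute y = x^r sum a_n x^n and match x^{r+n}. The recurrence is
  D(n) a_n - 3 a_{n-1} - 2 a_{n-2} = 0,  where D(n) = (r+n)(r+n-1) + (-1)(r+n) + (5/9).
  a_n = [3 a_{n-1} + 2 a_{n-2}] / D(n).
Since the indicial polynomial factors as (r - r_1)(r - r_2), D(n) = (r_1 + n - r_1)(r_1 + n - r_2) = n(n + 4/3).
Evaluating step by step (a_0 = 1):
  n = 1: D(1) = 1(1 + 4/3) = 7/3; numerator = 3(1) = 3; a_1 = (3)/(7/3) = 9/7
  n = 2: D(2) = 2(2 + 4/3) = 20/3; numerator = 3(9/7) + 2(1) = 41/7; a_2 = (41/7)/(20/3) = 123/140
  n = 3: D(3) = 3(3 + 4/3) = 13; numerator = 3(123/140) + 2(9/7) = 729/140; a_3 = (729/140)/(13) = 729/1820
  n = 4: D(4) = 4(4 + 4/3) = 64/3; numerator = 3(729/1820) + 2(123/140) = 1077/364; a_4 = (1077/364)/(64/3) = 3231/23296

r = 5/3; a_0 = 1; a_1 = 9/7; a_2 = 123/140; a_3 = 729/1820; a_4 = 3231/23296


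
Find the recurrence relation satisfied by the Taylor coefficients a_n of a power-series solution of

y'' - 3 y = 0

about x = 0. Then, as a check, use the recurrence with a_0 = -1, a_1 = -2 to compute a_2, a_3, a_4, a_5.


Substitute y = sum_n a_n x^n into y'' + (const) y = 0.
y''(x) = sum_{n>=0} (n+2)(n+1) a_{n+2} x^n.
The ODE becomes sum_n [(n+2)(n+1) a_{n+2} - 3 a_n] x^n = 0.
Setting each coefficient to zero gives the recurrence:
  (n+2)(n+1) a_{n+2} - 3 a_n = 0,
  a_{n+2} = 3 / ((n+1)(n+2)) a_n.

Check with a_0 = -1, a_1 = -2 (apply the recurrence for n = 0, 1, 2, 3): a_0 = -1, a_1 = -2, a_2 = -3/2, a_3 = -1, a_4 = -3/8, a_5 = -3/20.

a_{n+2} = 3/((n+1)(n+2)) * a_n; check: a_0 = -1, a_1 = -2, a_2 = -3/2, a_3 = -1, a_4 = -3/8, a_5 = -3/20


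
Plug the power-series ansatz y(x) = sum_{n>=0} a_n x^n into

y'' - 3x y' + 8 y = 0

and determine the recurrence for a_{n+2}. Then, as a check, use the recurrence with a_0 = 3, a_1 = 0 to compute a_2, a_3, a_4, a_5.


Substitute y = sum_n a_n x^n.
y''(x) has coefficient (n+2)(n+1) a_{n+2} at x^n;
-3 x y'(x) has coefficient -3 n a_n at x^n (shift);
8 y(x) has coefficient 8 a_n at x^n.
Matching x^n: (n+2)(n+1) a_{n+2} + (-3n + 8) a_n = 0.
Thus a_{n+2} = (3n - 8) / ((n+1)(n+2)) * a_n.

Check with a_0 = 3, a_1 = 0 (apply the recurrence for n = 0, 1, 2, 3): a_0 = 3, a_1 = 0, a_2 = -12, a_3 = 0, a_4 = 2, a_5 = 0.

a_(n+2) = (3n - 8) / ((n+1)(n+2)) * a_n; check: a_0 = 3, a_1 = 0, a_2 = -12, a_3 = 0, a_4 = 2, a_5 = 0


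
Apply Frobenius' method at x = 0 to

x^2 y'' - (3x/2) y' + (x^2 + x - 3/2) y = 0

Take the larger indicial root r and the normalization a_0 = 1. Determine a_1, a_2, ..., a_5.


Write in Frobenius form y'' + (p(x)/x) y' + (q(x)/x^2) y = 0:
  p(x) = -3/2,  q(x) = x^2 + x - 3/2.
Indicial equation: r(r-1) + (-3/2) r + (-3/2) = 0 -> roots r_1 = 3, r_2 = -1/2.
Take r = r_1 = 3. Let y(x) = x^r sum_{n>=0} a_n x^n with a_0 = 1.
Substitute y = x^r sum a_n x^n and match x^{r+n}. The recurrence is
  D(n) a_n + 1 a_{n-1} + 1 a_{n-2} = 0,  where D(n) = (r+n)(r+n-1) + (-3/2)(r+n) + (-3/2).
  a_n = [-1 a_{n-1} - 1 a_{n-2}] / D(n).
Since the indicial polynomial factors as (r - r_1)(r - r_2), D(n) = (r_1 + n - r_1)(r_1 + n - r_2) = n(n + 7/2).
Evaluating step by step (a_0 = 1):
  n = 1: D(1) = 1(1 + 7/2) = 9/2; numerator = -1(1) = -1; a_1 = (-1)/(9/2) = -2/9
  n = 2: D(2) = 2(2 + 7/2) = 11; numerator = -1(-2/9) - 1(1) = -7/9; a_2 = (-7/9)/(11) = -7/99
  n = 3: D(3) = 3(3 + 7/2) = 39/2; numerator = -1(-7/99) - 1(-2/9) = 29/99; a_3 = (29/99)/(39/2) = 58/3861
  n = 4: D(4) = 4(4 + 7/2) = 30; numerator = -1(58/3861) - 1(-7/99) = 215/3861; a_4 = (215/3861)/(30) = 43/23166
  n = 5: D(5) = 5(5 + 7/2) = 85/2; numerator = -1(43/23166) - 1(58/3861) = -391/23166; a_5 = (-391/23166)/(85/2) = -23/57915

r = 3; a_0 = 1; a_1 = -2/9; a_2 = -7/99; a_3 = 58/3861; a_4 = 43/23166; a_5 = -23/57915


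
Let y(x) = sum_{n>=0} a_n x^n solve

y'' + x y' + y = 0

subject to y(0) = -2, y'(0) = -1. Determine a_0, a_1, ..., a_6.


Ansatz: y(x) = sum_{n>=0} a_n x^n, so y'(x) = sum_{n>=1} n a_n x^(n-1) and y''(x) = sum_{n>=2} n(n-1) a_n x^(n-2).
Substitute into P(x) y'' + Q(x) y' + R(x) y = 0 with P(x) = 1, Q(x) = x, R(x) = 1, and match powers of x.
Initial conditions: a_0 = -2, a_1 = -1.
Setting the coefficient of each power of x to zero and solving order by order (substituting the coefficients already found):
  x^0: 2 a_2 + a_0 = 0  ->  2 a_2 = -a_0 = 2  ->  a_2 = 1
  x^1: 6 a_3 + 2 a_1 = 0  ->  6 a_3 = -2 a_1 = 2  ->  a_3 = 1/3
  x^2: 12 a_4 + 3 a_2 = 0  ->  12 a_4 = -3 a_2 = -3  ->  a_4 = -1/4
  x^3: 20 a_5 + 4 a_3 = 0  ->  20 a_5 = -4 a_3 = -4/3  ->  a_5 = -1/15
  x^4: 30 a_6 + 5 a_4 = 0  ->  30 a_6 = -5 a_4 = 5/4  ->  a_6 = 1/24
Truncated series: y(x) = -2 - x + x^2 + (1/3) x^3 - (1/4) x^4 - (1/15) x^5 + (1/24) x^6 + O(x^7).

a_0 = -2; a_1 = -1; a_2 = 1; a_3 = 1/3; a_4 = -1/4; a_5 = -1/15; a_6 = 1/24


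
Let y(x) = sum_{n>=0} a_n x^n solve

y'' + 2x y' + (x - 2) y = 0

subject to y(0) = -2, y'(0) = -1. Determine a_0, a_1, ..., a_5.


Ansatz: y(x) = sum_{n>=0} a_n x^n, so y'(x) = sum_{n>=1} n a_n x^(n-1) and y''(x) = sum_{n>=2} n(n-1) a_n x^(n-2).
Substitute into P(x) y'' + Q(x) y' + R(x) y = 0 with P(x) = 1, Q(x) = 2x, R(x) = x - 2, and match powers of x.
Initial conditions: a_0 = -2, a_1 = -1.
Setting the coefficient of each power of x to zero and solving order by order (substituting the coefficients already found):
  x^0: 2 a_2 - 2 a_0 = 0  ->  2 a_2 = 2 a_0 = -4  ->  a_2 = -2
  x^1: 6 a_3 + a_0 = 0  ->  6 a_3 = -a_0 = 2  ->  a_3 = 1/3
  x^2: 12 a_4 + 2 a_2 + a_1 = 0  ->  12 a_4 = -2 a_2 - a_1 = 5  ->  a_4 = 5/12
  x^3: 20 a_5 + 4 a_3 + a_2 = 0  ->  20 a_5 = -4 a_3 - a_2 = 2/3  ->  a_5 = 1/30
Truncated series: y(x) = -2 - x - 2 x^2 + (1/3) x^3 + (5/12) x^4 + (1/30) x^5 + O(x^6).

a_0 = -2; a_1 = -1; a_2 = -2; a_3 = 1/3; a_4 = 5/12; a_5 = 1/30


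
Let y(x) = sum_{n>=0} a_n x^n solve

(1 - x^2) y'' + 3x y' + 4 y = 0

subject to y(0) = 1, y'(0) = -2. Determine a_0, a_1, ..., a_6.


Ansatz: y(x) = sum_{n>=0} a_n x^n, so y'(x) = sum_{n>=1} n a_n x^(n-1) and y''(x) = sum_{n>=2} n(n-1) a_n x^(n-2).
Substitute into P(x) y'' + Q(x) y' + R(x) y = 0 with P(x) = 1 - x^2, Q(x) = 3x, R(x) = 4, and match powers of x.
Initial conditions: a_0 = 1, a_1 = -2.
Setting the coefficient of each power of x to zero and solving order by order (substituting the coefficients already found):
  x^0: 2 a_2 + 4 a_0 = 0  ->  2 a_2 = -4 a_0 = -4  ->  a_2 = -2
  x^1: 6 a_3 + 7 a_1 = 0  ->  6 a_3 = -7 a_1 = 14  ->  a_3 = 7/3
  x^2: 12 a_4 + 8 a_2 = 0  ->  12 a_4 = -8 a_2 = 16  ->  a_4 = 4/3
  x^3: 20 a_5 + 7 a_3 = 0  ->  20 a_5 = -7 a_3 = -49/3  ->  a_5 = -49/60
  x^4: 30 a_6 + 4 a_4 = 0  ->  30 a_6 = -4 a_4 = -16/3  ->  a_6 = -8/45
Truncated series: y(x) = 1 - 2 x - 2 x^2 + (7/3) x^3 + (4/3) x^4 - (49/60) x^5 - (8/45) x^6 + O(x^7).

a_0 = 1; a_1 = -2; a_2 = -2; a_3 = 7/3; a_4 = 4/3; a_5 = -49/60; a_6 = -8/45


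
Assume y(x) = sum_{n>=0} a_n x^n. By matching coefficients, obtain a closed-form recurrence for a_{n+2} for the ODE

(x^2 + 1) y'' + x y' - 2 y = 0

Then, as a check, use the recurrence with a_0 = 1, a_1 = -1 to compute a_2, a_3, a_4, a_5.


Substitute y = sum_n a_n x^n.
(1 + 1 x^2) y'' contributes (n+2)(n+1) a_{n+2} + n(n-1) a_n at x^n.
x y'(x) contributes n a_n at x^n.
-2 y(x) contributes -2 a_n at x^n.
Matching x^n: (n+2)(n+1) a_{n+2} + (n(n-1) + n - 2) a_n = 0.
Thus a_{n+2} = (-n(n-1) - n + 2) / ((n+1)(n+2)) * a_n.

Check with a_0 = 1, a_1 = -1 (apply the recurrence for n = 0, 1, 2, 3): a_0 = 1, a_1 = -1, a_2 = 1, a_3 = -1/6, a_4 = -1/6, a_5 = 7/120.

a_(n+2) = (-n(n-1) - n + 2) / ((n+1)(n+2)) * a_n; check: a_0 = 1, a_1 = -1, a_2 = 1, a_3 = -1/6, a_4 = -1/6, a_5 = 7/120


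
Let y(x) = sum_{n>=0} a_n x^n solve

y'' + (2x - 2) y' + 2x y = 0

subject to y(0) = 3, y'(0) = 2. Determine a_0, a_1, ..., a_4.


Ansatz: y(x) = sum_{n>=0} a_n x^n, so y'(x) = sum_{n>=1} n a_n x^(n-1) and y''(x) = sum_{n>=2} n(n-1) a_n x^(n-2).
Substitute into P(x) y'' + Q(x) y' + R(x) y = 0 with P(x) = 1, Q(x) = 2x - 2, R(x) = 2x, and match powers of x.
Initial conditions: a_0 = 3, a_1 = 2.
Setting the coefficient of each power of x to zero and solving order by order (substituting the coefficients already found):
  x^0: 2 a_2 - 2 a_1 = 0  ->  2 a_2 = 2 a_1 = 4  ->  a_2 = 2
  x^1: 6 a_3 - 4 a_2 + 2 a_1 + 2 a_0 = 0  ->  6 a_3 = 4 a_2 - 2 a_1 - 2 a_0 = -2  ->  a_3 = -1/3
  x^2: 12 a_4 - 6 a_3 + 4 a_2 + 2 a_1 = 0  ->  12 a_4 = 6 a_3 - 4 a_2 - 2 a_1 = -14  ->  a_4 = -7/6
Truncated series: y(x) = 3 + 2 x + 2 x^2 - (1/3) x^3 - (7/6) x^4 + O(x^5).

a_0 = 3; a_1 = 2; a_2 = 2; a_3 = -1/3; a_4 = -7/6


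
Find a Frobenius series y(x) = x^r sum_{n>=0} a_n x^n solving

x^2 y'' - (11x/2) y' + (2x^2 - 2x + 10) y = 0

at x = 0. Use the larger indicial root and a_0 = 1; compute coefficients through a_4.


Write in Frobenius form y'' + (p(x)/x) y' + (q(x)/x^2) y = 0:
  p(x) = -11/2,  q(x) = 2x^2 - 2x + 10.
Indicial equation: r(r-1) + (-11/2) r + (10) = 0 -> roots r_1 = 4, r_2 = 5/2.
Take r = r_1 = 4. Let y(x) = x^r sum_{n>=0} a_n x^n with a_0 = 1.
Substitute y = x^r sum a_n x^n and match x^{r+n}. The recurrence is
  D(n) a_n - 2 a_{n-1} + 2 a_{n-2} = 0,  where D(n) = (r+n)(r+n-1) + (-11/2)(r+n) + (10).
  a_n = [2 a_{n-1} - 2 a_{n-2}] / D(n).
Since the indicial polynomial factors as (r - r_1)(r - r_2), D(n) = (r_1 + n - r_1)(r_1 + n - r_2) = n(n + 3/2).
Evaluating step by step (a_0 = 1):
  n = 1: D(1) = 1(1 + 3/2) = 5/2; numerator = 2(1) = 2; a_1 = (2)/(5/2) = 4/5
  n = 2: D(2) = 2(2 + 3/2) = 7; numerator = 2(4/5) - 2(1) = -2/5; a_2 = (-2/5)/(7) = -2/35
  n = 3: D(3) = 3(3 + 3/2) = 27/2; numerator = 2(-2/35) - 2(4/5) = -12/7; a_3 = (-12/7)/(27/2) = -8/63
  n = 4: D(4) = 4(4 + 3/2) = 22; numerator = 2(-8/63) - 2(-2/35) = -44/315; a_4 = (-44/315)/(22) = -2/315

r = 4; a_0 = 1; a_1 = 4/5; a_2 = -2/35; a_3 = -8/63; a_4 = -2/315


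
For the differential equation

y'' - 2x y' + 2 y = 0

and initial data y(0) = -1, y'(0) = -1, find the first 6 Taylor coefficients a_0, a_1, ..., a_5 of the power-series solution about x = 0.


Ansatz: y(x) = sum_{n>=0} a_n x^n, so y'(x) = sum_{n>=1} n a_n x^(n-1) and y''(x) = sum_{n>=2} n(n-1) a_n x^(n-2).
Substitute into P(x) y'' + Q(x) y' + R(x) y = 0 with P(x) = 1, Q(x) = -2x, R(x) = 2, and match powers of x.
Initial conditions: a_0 = -1, a_1 = -1.
Setting the coefficient of each power of x to zero and solving order by order (substituting the coefficients already found):
  x^0: 2 a_2 + 2 a_0 = 0  ->  2 a_2 = -2 a_0 = 2  ->  a_2 = 1
  x^1: 6 a_3 = 0  ->  a_3 = 0
  x^2: 12 a_4 - 2 a_2 = 0  ->  12 a_4 = 2 a_2 = 2  ->  a_4 = 1/6
  x^3: 20 a_5 - 4 a_3 = 0  ->  20 a_5 = 4 a_3 = 0  ->  a_5 = 0
Truncated series: y(x) = -1 - x + x^2 + (1/6) x^4 + O(x^6).

a_0 = -1; a_1 = -1; a_2 = 1; a_3 = 0; a_4 = 1/6; a_5 = 0


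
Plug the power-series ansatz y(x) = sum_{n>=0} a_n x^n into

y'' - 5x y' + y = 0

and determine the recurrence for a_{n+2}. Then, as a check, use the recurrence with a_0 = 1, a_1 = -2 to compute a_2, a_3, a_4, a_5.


Substitute y = sum_n a_n x^n.
y''(x) has coefficient (n+2)(n+1) a_{n+2} at x^n;
-5 x y'(x) has coefficient -5 n a_n at x^n (shift);
y(x) has coefficient 1 a_n at x^n.
Matching x^n: (n+2)(n+1) a_{n+2} + (-5n + 1) a_n = 0.
Thus a_{n+2} = (5n - 1) / ((n+1)(n+2)) * a_n.

Check with a_0 = 1, a_1 = -2 (apply the recurrence for n = 0, 1, 2, 3): a_0 = 1, a_1 = -2, a_2 = -1/2, a_3 = -4/3, a_4 = -3/8, a_5 = -14/15.

a_(n+2) = (5n - 1) / ((n+1)(n+2)) * a_n; check: a_0 = 1, a_1 = -2, a_2 = -1/2, a_3 = -4/3, a_4 = -3/8, a_5 = -14/15


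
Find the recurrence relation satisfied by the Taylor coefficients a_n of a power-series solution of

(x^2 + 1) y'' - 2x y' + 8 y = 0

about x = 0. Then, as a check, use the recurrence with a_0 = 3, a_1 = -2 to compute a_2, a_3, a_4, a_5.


Substitute y = sum_n a_n x^n.
(1 + 1 x^2) y'' contributes (n+2)(n+1) a_{n+2} + n(n-1) a_n at x^n.
-2 x y'(x) contributes -2 n a_n at x^n.
8 y(x) contributes 8 a_n at x^n.
Matching x^n: (n+2)(n+1) a_{n+2} + (n(n-1) - 2 n + 8) a_n = 0.
Thus a_{n+2} = (-n(n-1) + 2 n - 8) / ((n+1)(n+2)) * a_n.

Check with a_0 = 3, a_1 = -2 (apply the recurrence for n = 0, 1, 2, 3): a_0 = 3, a_1 = -2, a_2 = -12, a_3 = 2, a_4 = 6, a_5 = -4/5.

a_(n+2) = (-n(n-1) + 2 n - 8) / ((n+1)(n+2)) * a_n; check: a_0 = 3, a_1 = -2, a_2 = -12, a_3 = 2, a_4 = 6, a_5 = -4/5


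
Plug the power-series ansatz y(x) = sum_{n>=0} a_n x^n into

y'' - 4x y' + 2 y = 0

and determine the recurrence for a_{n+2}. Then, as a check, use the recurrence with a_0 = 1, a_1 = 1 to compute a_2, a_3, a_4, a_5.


Substitute y = sum_n a_n x^n.
y''(x) has coefficient (n+2)(n+1) a_{n+2} at x^n;
-4 x y'(x) has coefficient -4 n a_n at x^n (shift);
2 y(x) has coefficient 2 a_n at x^n.
Matching x^n: (n+2)(n+1) a_{n+2} + (-4n + 2) a_n = 0.
Thus a_{n+2} = (4n - 2) / ((n+1)(n+2)) * a_n.

Check with a_0 = 1, a_1 = 1 (apply the recurrence for n = 0, 1, 2, 3): a_0 = 1, a_1 = 1, a_2 = -1, a_3 = 1/3, a_4 = -1/2, a_5 = 1/6.

a_(n+2) = (4n - 2) / ((n+1)(n+2)) * a_n; check: a_0 = 1, a_1 = 1, a_2 = -1, a_3 = 1/3, a_4 = -1/2, a_5 = 1/6


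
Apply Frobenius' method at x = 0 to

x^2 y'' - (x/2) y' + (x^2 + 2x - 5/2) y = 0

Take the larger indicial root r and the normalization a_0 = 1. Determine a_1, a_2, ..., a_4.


Write in Frobenius form y'' + (p(x)/x) y' + (q(x)/x^2) y = 0:
  p(x) = -1/2,  q(x) = x^2 + 2x - 5/2.
Indicial equation: r(r-1) + (-1/2) r + (-5/2) = 0 -> roots r_1 = 5/2, r_2 = -1.
Take r = r_1 = 5/2. Let y(x) = x^r sum_{n>=0} a_n x^n with a_0 = 1.
Substitute y = x^r sum a_n x^n and match x^{r+n}. The recurrence is
  D(n) a_n + 2 a_{n-1} + 1 a_{n-2} = 0,  where D(n) = (r+n)(r+n-1) + (-1/2)(r+n) + (-5/2).
  a_n = [-2 a_{n-1} - 1 a_{n-2}] / D(n).
Since the indicial polynomial factors as (r - r_1)(r - r_2), D(n) = (r_1 + n - r_1)(r_1 + n - r_2) = n(n + 7/2).
Evaluating step by step (a_0 = 1):
  n = 1: D(1) = 1(1 + 7/2) = 9/2; numerator = -2(1) = -2; a_1 = (-2)/(9/2) = -4/9
  n = 2: D(2) = 2(2 + 7/2) = 11; numerator = -2(-4/9) - 1(1) = -1/9; a_2 = (-1/9)/(11) = -1/99
  n = 3: D(3) = 3(3 + 7/2) = 39/2; numerator = -2(-1/99) - 1(-4/9) = 46/99; a_3 = (46/99)/(39/2) = 92/3861
  n = 4: D(4) = 4(4 + 7/2) = 30; numerator = -2(92/3861) - 1(-1/99) = -145/3861; a_4 = (-145/3861)/(30) = -29/23166

r = 5/2; a_0 = 1; a_1 = -4/9; a_2 = -1/99; a_3 = 92/3861; a_4 = -29/23166


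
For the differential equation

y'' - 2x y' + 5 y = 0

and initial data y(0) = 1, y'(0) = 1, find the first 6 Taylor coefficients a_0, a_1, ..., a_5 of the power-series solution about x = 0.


Ansatz: y(x) = sum_{n>=0} a_n x^n, so y'(x) = sum_{n>=1} n a_n x^(n-1) and y''(x) = sum_{n>=2} n(n-1) a_n x^(n-2).
Substitute into P(x) y'' + Q(x) y' + R(x) y = 0 with P(x) = 1, Q(x) = -2x, R(x) = 5, and match powers of x.
Initial conditions: a_0 = 1, a_1 = 1.
Setting the coefficient of each power of x to zero and solving order by order (substituting the coefficients already found):
  x^0: 2 a_2 + 5 a_0 = 0  ->  2 a_2 = -5 a_0 = -5  ->  a_2 = -5/2
  x^1: 6 a_3 + 3 a_1 = 0  ->  6 a_3 = -3 a_1 = -3  ->  a_3 = -1/2
  x^2: 12 a_4 + a_2 = 0  ->  12 a_4 = -a_2 = 5/2  ->  a_4 = 5/24
  x^3: 20 a_5 - a_3 = 0  ->  20 a_5 = a_3 = -1/2  ->  a_5 = -1/40
Truncated series: y(x) = 1 + x - (5/2) x^2 - (1/2) x^3 + (5/24) x^4 - (1/40) x^5 + O(x^6).

a_0 = 1; a_1 = 1; a_2 = -5/2; a_3 = -1/2; a_4 = 5/24; a_5 = -1/40


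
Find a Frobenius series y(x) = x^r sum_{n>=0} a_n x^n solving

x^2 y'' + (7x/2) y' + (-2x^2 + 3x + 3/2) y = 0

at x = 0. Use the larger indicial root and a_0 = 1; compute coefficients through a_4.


Write in Frobenius form y'' + (p(x)/x) y' + (q(x)/x^2) y = 0:
  p(x) = 7/2,  q(x) = -2x^2 + 3x + 3/2.
Indicial equation: r(r-1) + (7/2) r + (3/2) = 0 -> roots r_1 = -1, r_2 = -3/2.
Take r = r_1 = -1. Let y(x) = x^r sum_{n>=0} a_n x^n with a_0 = 1.
Substitute y = x^r sum a_n x^n and match x^{r+n}. The recurrence is
  D(n) a_n + 3 a_{n-1} - 2 a_{n-2} = 0,  where D(n) = (r+n)(r+n-1) + (7/2)(r+n) + (3/2).
  a_n = [-3 a_{n-1} + 2 a_{n-2}] / D(n).
Since the indicial polynomial factors as (r - r_1)(r - r_2), D(n) = (r_1 + n - r_1)(r_1 + n - r_2) = n(n + 1/2).
Evaluating step by step (a_0 = 1):
  n = 1: D(1) = 1(1 + 1/2) = 3/2; numerator = -3(1) = -3; a_1 = (-3)/(3/2) = -2
  n = 2: D(2) = 2(2 + 1/2) = 5; numerator = -3(-2) + 2(1) = 8; a_2 = (8)/(5) = 8/5
  n = 3: D(3) = 3(3 + 1/2) = 21/2; numerator = -3(8/5) + 2(-2) = -44/5; a_3 = (-44/5)/(21/2) = -88/105
  n = 4: D(4) = 4(4 + 1/2) = 18; numerator = -3(-88/105) + 2(8/5) = 40/7; a_4 = (40/7)/(18) = 20/63

r = -1; a_0 = 1; a_1 = -2; a_2 = 8/5; a_3 = -88/105; a_4 = 20/63


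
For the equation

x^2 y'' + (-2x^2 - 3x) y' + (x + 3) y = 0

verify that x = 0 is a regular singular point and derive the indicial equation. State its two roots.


Divide by x^2 to reach normal form y'' + P_1(x) y' + P_2(x) y = 0 with P_1(x) = -2 - 3/x and P_2(x) = 1/x + 3/x^2.
x = 0 is a singular point because the y'-coefficient -2 - 3/x has a pole at x = 0 and the y-coefficient 1/x + 3/x^2 has a pole at x = 0.
It is a regular singular point because x P_1(x) = p(x) = -2x - 3 and x^2 P_2(x) = q(x) = x + 3 are polynomials, hence analytic at x = 0.
p(0) = -3,  q(0) = 3.
Indicial equation: r(r-1) + p(0) r + q(0) = 0, i.e. r^2 + (p(0) - 1) r + q(0) = 0, i.e. r^2 - 4 r + 3 = 0.
Discriminant: (-4)^2 - 4(3) = 4, so r = (4 ± 2)/2.
Solving: r_1 = 3, r_2 = 1.

indicial: r^2 - 4 r + 3 = 0; roots r_1 = 3, r_2 = 1


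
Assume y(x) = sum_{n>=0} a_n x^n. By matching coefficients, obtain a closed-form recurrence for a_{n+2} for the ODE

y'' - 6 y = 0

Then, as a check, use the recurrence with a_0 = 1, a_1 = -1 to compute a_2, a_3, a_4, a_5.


Substitute y = sum_n a_n x^n into y'' + (const) y = 0.
y''(x) = sum_{n>=0} (n+2)(n+1) a_{n+2} x^n.
The ODE becomes sum_n [(n+2)(n+1) a_{n+2} - 6 a_n] x^n = 0.
Setting each coefficient to zero gives the recurrence:
  (n+2)(n+1) a_{n+2} - 6 a_n = 0,
  a_{n+2} = 6 / ((n+1)(n+2)) a_n.

Check with a_0 = 1, a_1 = -1 (apply the recurrence for n = 0, 1, 2, 3): a_0 = 1, a_1 = -1, a_2 = 3, a_3 = -1, a_4 = 3/2, a_5 = -3/10.

a_{n+2} = 6/((n+1)(n+2)) * a_n; check: a_0 = 1, a_1 = -1, a_2 = 3, a_3 = -1, a_4 = 3/2, a_5 = -3/10


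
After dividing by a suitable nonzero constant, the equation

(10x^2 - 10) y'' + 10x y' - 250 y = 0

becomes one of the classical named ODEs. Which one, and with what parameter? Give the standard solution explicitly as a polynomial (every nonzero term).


All three coefficients share the factor -10; dividing through by -10 gives  (1 - x^2) y'' - x y' + 25 y = 0.
This matches the Chebyshev equation (1 - x^2) y'' - x y' + n^2 y = 0 (note the -x y' term, not -2x y') with n^2 = 25, so n = 5; the polynomial solution is T_5(x).
With y = sum_k a_k x^k, matching x^k gives (k+2)(k+1) a_{k+2} = (k^2 - n^2) a_k = (k - 5)(k + 5) a_k. The right side vanishes at k = 5, so the series with the parity of 5 terminates at degree 5.
Standard normalization: leading coefficient of T_n is 2^(n-1), so a_5 = 2^4 = 16. Work downward with a_k = (k+1)(k+2) a_{k+2} / ((k - 5)(k + 5)):
  a_3 = (4)(5)(16) / ((3 - 5)(3 + 5)) = 320/(-16) = -20
  a_1 = (2)(3)(-20) / ((1 - 5)(1 + 5)) = -120/(-24) = 5
Hence T_5(x) = 16 x^5 - 20 x^3 + 5 x.

T_5(x); series = 16 x^5 - 20 x^3 + 5 x


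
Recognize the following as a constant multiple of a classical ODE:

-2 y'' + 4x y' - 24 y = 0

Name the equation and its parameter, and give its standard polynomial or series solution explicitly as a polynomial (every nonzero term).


All three coefficients share the factor -2; dividing through by -2 gives  y'' - 2x y' + 12 y = 0.
This matches the Hermite equation y'' - 2x y' + 2n y = 0 with 2n = 12, so n = 6; the polynomial solution is H_6(x).
With y = sum_k a_k x^k, matching x^k gives (k+2)(k+1) a_{k+2} = 2(k - n) a_k = 2(k - 6) a_k. The right side vanishes at k = 6, so the series with the parity of 6 terminates at degree 6.
Standard normalization: leading coefficient of H_n is 2^n, so a_6 = 2^6 = 64. Work downward with a_k = (k+1)(k+2) a_{k+2} / (2(k - n)):
  a_4 = (5)(6)(64) / (2(4 - 6)) = 1920/(-4) = -480
  a_2 = (3)(4)(-480) / (2(2 - 6)) = -5760/(-8) = 720
  a_0 = (1)(2)(720) / (2(0 - 6)) = 1440/(-12) = -120
Hence H_6(x) = 64 x^6 - 480 x^4 + 720 x^2 - 120.

H_6(x); series = 64 x^6 - 480 x^4 + 720 x^2 - 120


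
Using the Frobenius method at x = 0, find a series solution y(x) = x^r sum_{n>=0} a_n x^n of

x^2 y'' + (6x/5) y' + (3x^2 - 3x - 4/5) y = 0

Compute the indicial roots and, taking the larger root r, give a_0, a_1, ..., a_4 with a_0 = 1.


Write in Frobenius form y'' + (p(x)/x) y' + (q(x)/x^2) y = 0:
  p(x) = 6/5,  q(x) = 3x^2 - 3x - 4/5.
Indicial equation: r(r-1) + (6/5) r + (-4/5) = 0 -> roots r_1 = 4/5, r_2 = -1.
Take r = r_1 = 4/5. Let y(x) = x^r sum_{n>=0} a_n x^n with a_0 = 1.
Substitute y = x^r sum a_n x^n and match x^{r+n}. The recurrence is
  D(n) a_n - 3 a_{n-1} + 3 a_{n-2} = 0,  where D(n) = (r+n)(r+n-1) + (6/5)(r+n) + (-4/5).
  a_n = [3 a_{n-1} - 3 a_{n-2}] / D(n).
Since the indicial polynomial factors as (r - r_1)(r - r_2), D(n) = (r_1 + n - r_1)(r_1 + n - r_2) = n(n + 9/5).
Evaluating step by step (a_0 = 1):
  n = 1: D(1) = 1(1 + 9/5) = 14/5; numerator = 3(1) = 3; a_1 = (3)/(14/5) = 15/14
  n = 2: D(2) = 2(2 + 9/5) = 38/5; numerator = 3(15/14) - 3(1) = 3/14; a_2 = (3/14)/(38/5) = 15/532
  n = 3: D(3) = 3(3 + 9/5) = 72/5; numerator = 3(15/532) - 3(15/14) = -1665/532; a_3 = (-1665/532)/(72/5) = -925/4256
  n = 4: D(4) = 4(4 + 9/5) = 116/5; numerator = 3(-925/4256) - 3(15/532) = -165/224; a_4 = (-165/224)/(116/5) = -825/25984

r = 4/5; a_0 = 1; a_1 = 15/14; a_2 = 15/532; a_3 = -925/4256; a_4 = -825/25984


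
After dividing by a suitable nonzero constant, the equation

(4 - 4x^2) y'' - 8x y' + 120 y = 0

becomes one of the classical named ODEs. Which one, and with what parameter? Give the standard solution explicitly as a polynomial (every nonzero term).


All three coefficients share the factor 4; dividing through by 4 gives  (1 - x^2) y'' - 2x y' + 30 y = 0.
This matches the Legendre equation (1 - x^2) y'' - 2x y' + n(n+1) y = 0 (note the -2x y' term) with n(n+1) = 30, so n = 5; the polynomial solution is P_5(x).
With y = sum_k a_k x^k, matching x^k gives (k+2)(k+1) a_{k+2} = [k(k+1) - n(n+1)] a_k = (k - 5)(k + 6) a_k. The right side vanishes at k = 5, so the series with the parity of 5 terminates at degree 5.
Standard normalization (P_n(1) = 1): leading coefficient (2n)!/(2^n (n!)^2) = 3628800/(32*14400) = 63/8, so a_5 = 63/8. Work downward with a_k = (k+1)(k+2) a_{k+2} / ((k - 5)(k + 6)):
  a_3 = (4)(5)(63/8) / ((3 - 5)(3 + 6)) = (315/2)/(-18) = -35/4
  a_1 = (2)(3)(-35/4) / ((1 - 5)(1 + 6)) = (-105/2)/(-28) = 15/8
Hence P_5(x) = 63 x^5/8 - 35 x^3/4 + 15 x/8.

P_5(x); series = 63 x^5/8 - 35 x^3/4 + 15 x/8


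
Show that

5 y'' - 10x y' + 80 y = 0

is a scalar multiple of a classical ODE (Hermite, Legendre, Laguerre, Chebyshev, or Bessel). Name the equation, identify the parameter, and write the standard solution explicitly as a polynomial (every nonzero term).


All three coefficients share the factor 5; dividing through by 5 gives  y'' - 2x y' + 16 y = 0.
This matches the Hermite equation y'' - 2x y' + 2n y = 0 with 2n = 16, so n = 8; the polynomial solution is H_8(x).
With y = sum_k a_k x^k, matching x^k gives (k+2)(k+1) a_{k+2} = 2(k - n) a_k = 2(k - 8) a_k. The right side vanishes at k = 8, so the series with the parity of 8 terminates at degree 8.
Standard normalization: leading coefficient of H_n is 2^n, so a_8 = 2^8 = 256. Work downward with a_k = (k+1)(k+2) a_{k+2} / (2(k - n)):
  a_6 = (7)(8)(256) / (2(6 - 8)) = 14336/(-4) = -3584
  a_4 = (5)(6)(-3584) / (2(4 - 8)) = -107520/(-8) = 13440
  a_2 = (3)(4)(13440) / (2(2 - 8)) = 161280/(-12) = -13440
  a_0 = (1)(2)(-13440) / (2(0 - 8)) = -26880/(-16) = 1680
Hence H_8(x) = 256 x^8 - 3584 x^6 + 13440 x^4 - 13440 x^2 + 1680.

H_8(x); series = 256 x^8 - 3584 x^6 + 13440 x^4 - 13440 x^2 + 1680


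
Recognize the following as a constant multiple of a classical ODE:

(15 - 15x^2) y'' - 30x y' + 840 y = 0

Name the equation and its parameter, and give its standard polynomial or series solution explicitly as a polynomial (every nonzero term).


All three coefficients share the factor 15; dividing through by 15 gives  (1 - x^2) y'' - 2x y' + 56 y = 0.
This matches the Legendre equation (1 - x^2) y'' - 2x y' + n(n+1) y = 0 (note the -2x y' term) with n(n+1) = 56, so n = 7; the polynomial solution is P_7(x).
With y = sum_k a_k x^k, matching x^k gives (k+2)(k+1) a_{k+2} = [k(k+1) - n(n+1)] a_k = (k - 7)(k + 8) a_k. The right side vanishes at k = 7, so the series with the parity of 7 terminates at degree 7.
Standard normalization (P_n(1) = 1): leading coefficient (2n)!/(2^n (n!)^2) = 87178291200/(128*25401600) = 429/16, so a_7 = 429/16. Work downward with a_k = (k+1)(k+2) a_{k+2} / ((k - 7)(k + 8)):
  a_5 = (6)(7)(429/16) / ((5 - 7)(5 + 8)) = (9009/8)/(-26) = -693/16
  a_3 = (4)(5)(-693/16) / ((3 - 7)(3 + 8)) = (-3465/4)/(-44) = 315/16
  a_1 = (2)(3)(315/16) / ((1 - 7)(1 + 8)) = (945/8)/(-54) = -35/16
Hence P_7(x) = 429 x^7/16 - 693 x^5/16 + 315 x^3/16 - 35 x/16.

P_7(x); series = 429 x^7/16 - 693 x^5/16 + 315 x^3/16 - 35 x/16


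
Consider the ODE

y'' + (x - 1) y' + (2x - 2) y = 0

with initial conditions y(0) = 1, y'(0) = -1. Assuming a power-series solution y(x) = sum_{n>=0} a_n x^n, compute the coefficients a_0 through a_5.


Ansatz: y(x) = sum_{n>=0} a_n x^n, so y'(x) = sum_{n>=1} n a_n x^(n-1) and y''(x) = sum_{n>=2} n(n-1) a_n x^(n-2).
Substitute into P(x) y'' + Q(x) y' + R(x) y = 0 with P(x) = 1, Q(x) = x - 1, R(x) = 2x - 2, and match powers of x.
Initial conditions: a_0 = 1, a_1 = -1.
Setting the coefficient of each power of x to zero and solving order by order (substituting the coefficients already found):
  x^0: 2 a_2 - a_1 - 2 a_0 = 0  ->  2 a_2 = a_1 + 2 a_0 = 1  ->  a_2 = 1/2
  x^1: 6 a_3 - 2 a_2 - a_1 + 2 a_0 = 0  ->  6 a_3 = 2 a_2 + a_1 - 2 a_0 = -2  ->  a_3 = -1/3
  x^2: 12 a_4 - 3 a_3 + 2 a_1 = 0  ->  12 a_4 = 3 a_3 - 2 a_1 = 1  ->  a_4 = 1/12
  x^3: 20 a_5 - 4 a_4 + a_3 + 2 a_2 = 0  ->  20 a_5 = 4 a_4 - a_3 - 2 a_2 = -1/3  ->  a_5 = -1/60
Truncated series: y(x) = 1 - x + (1/2) x^2 - (1/3) x^3 + (1/12) x^4 - (1/60) x^5 + O(x^6).

a_0 = 1; a_1 = -1; a_2 = 1/2; a_3 = -1/3; a_4 = 1/12; a_5 = -1/60


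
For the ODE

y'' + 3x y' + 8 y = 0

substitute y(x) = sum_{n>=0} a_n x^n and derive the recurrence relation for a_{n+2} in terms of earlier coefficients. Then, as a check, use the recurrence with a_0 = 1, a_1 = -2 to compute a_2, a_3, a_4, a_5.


Substitute y = sum_n a_n x^n.
y''(x) has coefficient (n+2)(n+1) a_{n+2} at x^n;
3 x y'(x) has coefficient 3 n a_n at x^n (shift);
8 y(x) has coefficient 8 a_n at x^n.
Matching x^n: (n+2)(n+1) a_{n+2} + (3n + 8) a_n = 0.
Thus a_{n+2} = (-3n - 8) / ((n+1)(n+2)) * a_n.

Check with a_0 = 1, a_1 = -2 (apply the recurrence for n = 0, 1, 2, 3): a_0 = 1, a_1 = -2, a_2 = -4, a_3 = 11/3, a_4 = 14/3, a_5 = -187/60.

a_(n+2) = (-3n - 8) / ((n+1)(n+2)) * a_n; check: a_0 = 1, a_1 = -2, a_2 = -4, a_3 = 11/3, a_4 = 14/3, a_5 = -187/60


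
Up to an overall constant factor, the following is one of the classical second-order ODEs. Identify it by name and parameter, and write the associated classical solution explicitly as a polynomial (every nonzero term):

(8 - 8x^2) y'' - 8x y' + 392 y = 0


All three coefficients share the factor 8; dividing through by 8 gives  (1 - x^2) y'' - x y' + 49 y = 0.
This matches the Chebyshev equation (1 - x^2) y'' - x y' + n^2 y = 0 (note the -x y' term, not -2x y') with n^2 = 49, so n = 7; the polynomial solution is T_7(x).
With y = sum_k a_k x^k, matching x^k gives (k+2)(k+1) a_{k+2} = (k^2 - n^2) a_k = (k - 7)(k + 7) a_k. The right side vanishes at k = 7, so the series with the parity of 7 terminates at degree 7.
Standard normalization: leading coefficient of T_n is 2^(n-1), so a_7 = 2^6 = 64. Work downward with a_k = (k+1)(k+2) a_{k+2} / ((k - 7)(k + 7)):
  a_5 = (6)(7)(64) / ((5 - 7)(5 + 7)) = 2688/(-24) = -112
  a_3 = (4)(5)(-112) / ((3 - 7)(3 + 7)) = -2240/(-40) = 56
  a_1 = (2)(3)(56) / ((1 - 7)(1 + 7)) = 336/(-48) = -7
Hence T_7(x) = 64 x^7 - 112 x^5 + 56 x^3 - 7 x.

T_7(x); series = 64 x^7 - 112 x^5 + 56 x^3 - 7 x


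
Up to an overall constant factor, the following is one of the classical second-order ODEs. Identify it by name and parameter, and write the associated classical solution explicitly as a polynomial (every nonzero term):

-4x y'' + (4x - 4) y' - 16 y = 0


All three coefficients share the factor -4; dividing through by -4 gives  x y'' + (1 - x) y' + 4 y = 0.
This matches the Laguerre equation x y'' + (1 - x) y' + n y = 0 with n = 4; the polynomial solution is L_4(x).
With y = sum_k a_k x^k, matching x^k gives (k+1)k a_{k+1} + (k+1) a_{k+1} - k a_k + n a_k = 0, i.e. (k+1)^2 a_{k+1} = (k - n) a_k = (k - 4) a_k. The right side vanishes at k = 4, so the series terminates at degree 4.
Standard normalization L_n(0) = 1 gives a_0 = 1. Work upward with a_{k+1} = (k - 4) a_k / (k+1)^2:
  a_1 = (0 - 4)(1) / 1^2 = -4/1 = -4
  a_2 = (1 - 4)(-4) / 2^2 = 12/4 = 3
  a_3 = (2 - 4)(3) / 3^2 = -6/9 = -2/3
  a_4 = (3 - 4)(-2/3) / 4^2 = (2/3)/16 = 1/24
Hence L_4(x) = x^4/24 - 2 x^3/3 + 3 x^2 - 4 x + 1.

L_4(x); series = x^4/24 - 2 x^3/3 + 3 x^2 - 4 x + 1
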